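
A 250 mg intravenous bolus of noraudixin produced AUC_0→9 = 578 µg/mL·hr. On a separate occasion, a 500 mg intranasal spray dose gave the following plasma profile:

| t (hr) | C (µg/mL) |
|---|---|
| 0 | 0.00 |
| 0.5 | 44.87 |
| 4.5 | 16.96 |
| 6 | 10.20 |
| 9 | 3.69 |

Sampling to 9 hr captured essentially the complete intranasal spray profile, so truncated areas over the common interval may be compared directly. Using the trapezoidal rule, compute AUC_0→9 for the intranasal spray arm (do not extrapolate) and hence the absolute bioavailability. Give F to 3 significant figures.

F = 0.152

Trapezoidal AUC_0→9 (intranasal spray):
  [0→0.5]: (0.00+44.87)/2 × 0.5 = 11.2175
  [0.5→4.5]: (44.87+16.96)/2 × 4 = 123.66
  [4.5→6]: (16.96+10.20)/2 × 1.5 = 20.37
  [6→9]: (10.20+3.69)/2 × 3 = 20.835
  Sum = 176.0825 µg/mL·hr
F = (AUC_ev/D_ev)/(AUC_iv/D_iv) = (176.0825/500)/(578/250) = 0.352165/2.312 = 0.1523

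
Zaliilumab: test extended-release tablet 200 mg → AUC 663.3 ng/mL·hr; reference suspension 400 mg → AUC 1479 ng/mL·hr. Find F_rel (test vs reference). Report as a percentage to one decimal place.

F_rel = 89.7%

F_rel = (AUC_test/D_test) / (AUC_ref/D_ref)
      = (663.3/200) / (1479/400)
      = 3.3165 / 3.6975 = 0.8970 = 89.70%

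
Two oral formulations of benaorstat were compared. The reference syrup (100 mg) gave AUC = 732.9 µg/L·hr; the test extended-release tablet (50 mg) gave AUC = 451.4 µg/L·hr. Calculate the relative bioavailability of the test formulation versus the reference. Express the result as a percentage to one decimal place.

F_rel = 123.2%

F_rel = (AUC_test/D_test) / (AUC_ref/D_ref)
      = (451.4/50) / (732.9/100)
      = 9.028 / 7.329 = 1.2318 = 123.18%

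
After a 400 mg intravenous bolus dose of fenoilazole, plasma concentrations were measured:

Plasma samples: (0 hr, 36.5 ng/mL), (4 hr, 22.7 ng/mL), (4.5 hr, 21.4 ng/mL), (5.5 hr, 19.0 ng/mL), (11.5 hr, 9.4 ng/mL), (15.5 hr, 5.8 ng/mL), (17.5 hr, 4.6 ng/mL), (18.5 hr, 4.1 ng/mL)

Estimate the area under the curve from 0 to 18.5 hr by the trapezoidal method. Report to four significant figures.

AUC = 280.0 ng/mL·hr

Trapezoidal AUC_0→18.5:
  [0→4]: (36.5+22.7)/2 × 4 = 118.4
  [4→4.5]: (22.7+21.4)/2 × 0.5 = 11.025
  [4.5→5.5]: (21.4+19.0)/2 × 1 = 20.2
  [5.5→11.5]: (19.0+9.4)/2 × 6 = 85.2
  [11.5→15.5]: (9.4+5.8)/2 × 4 = 30.4
  [15.5→17.5]: (5.8+4.6)/2 × 2 = 10.4
  [17.5→18.5]: (4.6+4.1)/2 × 1 = 4.35
  Sum = 279.975 ng/mL·hr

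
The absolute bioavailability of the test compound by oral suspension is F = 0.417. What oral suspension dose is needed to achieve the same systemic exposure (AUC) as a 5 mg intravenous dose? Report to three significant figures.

D_oral = 12.0 mg

For equal systemic exposure: F × D_ev = D_iv
D_ev = D_iv / F = 5 / 0.417 = 11.9904 mg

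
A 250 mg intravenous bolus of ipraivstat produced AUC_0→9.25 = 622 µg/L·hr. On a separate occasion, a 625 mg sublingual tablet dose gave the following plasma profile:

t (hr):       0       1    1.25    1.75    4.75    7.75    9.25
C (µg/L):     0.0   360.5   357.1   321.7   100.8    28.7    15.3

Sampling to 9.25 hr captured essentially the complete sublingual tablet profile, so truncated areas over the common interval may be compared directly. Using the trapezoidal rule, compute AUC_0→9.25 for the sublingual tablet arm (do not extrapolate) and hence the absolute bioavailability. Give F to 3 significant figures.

F = 0.836

Trapezoidal AUC_0→9.25 (sublingual tablet):
  [0→1]: (0.0+360.5)/2 × 1 = 180.25
  [1→1.25]: (360.5+357.1)/2 × 0.25 = 89.7
  [1.25→1.75]: (357.1+321.7)/2 × 0.5 = 169.7
  [1.75→4.75]: (321.7+100.8)/2 × 3 = 633.75
  [4.75→7.75]: (100.8+28.7)/2 × 3 = 194.25
  [7.75→9.25]: (28.7+15.3)/2 × 1.5 = 33.0
  Sum = 1300.65 µg/L·hr
F = (AUC_ev/D_ev)/(AUC_iv/D_iv) = (1300.65/625)/(622/250) = 2.08104/2.488 = 0.8364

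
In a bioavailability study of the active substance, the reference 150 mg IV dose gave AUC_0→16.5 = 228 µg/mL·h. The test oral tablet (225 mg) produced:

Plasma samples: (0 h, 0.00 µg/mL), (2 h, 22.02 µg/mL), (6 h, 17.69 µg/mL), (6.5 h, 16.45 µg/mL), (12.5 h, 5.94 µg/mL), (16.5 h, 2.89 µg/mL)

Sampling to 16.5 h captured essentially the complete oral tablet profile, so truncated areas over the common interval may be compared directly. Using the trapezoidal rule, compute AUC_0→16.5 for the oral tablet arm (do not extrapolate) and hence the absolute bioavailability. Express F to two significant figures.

F = 0.57

Trapezoidal AUC_0→16.5 (oral tablet):
  [0→2]: (0.00+22.02)/2 × 2 = 22.02
  [2→6]: (22.02+17.69)/2 × 4 = 79.42
  [6→6.5]: (17.69+16.45)/2 × 0.5 = 8.535
  [6.5→12.5]: (16.45+5.94)/2 × 6 = 67.17
  [12.5→16.5]: (5.94+2.89)/2 × 4 = 17.66
  Sum = 194.805 µg/mL·h
F = (AUC_ev/D_ev)/(AUC_iv/D_iv) = (194.805/225)/(228/150) = 0.8658/1.52 = 0.5696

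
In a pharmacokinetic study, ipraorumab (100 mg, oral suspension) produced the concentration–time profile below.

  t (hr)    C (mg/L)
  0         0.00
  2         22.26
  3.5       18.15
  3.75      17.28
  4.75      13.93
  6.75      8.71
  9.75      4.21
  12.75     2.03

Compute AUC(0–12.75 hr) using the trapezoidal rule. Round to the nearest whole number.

AUC = 124 mg/L·hr

Trapezoidal AUC_0→12.75:
  [0→2]: (0.00+22.26)/2 × 2 = 22.26
  [2→3.5]: (22.26+18.15)/2 × 1.5 = 30.3075
  [3.5→3.75]: (18.15+17.28)/2 × 0.25 = 4.42875
  [3.75→4.75]: (17.28+13.93)/2 × 1 = 15.605
  [4.75→6.75]: (13.93+8.71)/2 × 2 = 22.64
  [6.75→9.75]: (8.71+4.21)/2 × 3 = 19.38
  [9.75→12.75]: (4.21+2.03)/2 × 3 = 9.36
  Sum = 123.98125 mg/L·hr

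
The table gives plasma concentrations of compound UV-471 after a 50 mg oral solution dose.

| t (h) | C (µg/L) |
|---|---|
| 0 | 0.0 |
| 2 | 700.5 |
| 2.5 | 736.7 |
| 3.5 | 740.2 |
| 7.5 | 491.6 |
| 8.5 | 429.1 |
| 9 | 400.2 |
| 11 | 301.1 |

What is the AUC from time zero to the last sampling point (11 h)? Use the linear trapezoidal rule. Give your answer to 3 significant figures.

AUC = 5630 µg/L·h

Trapezoidal AUC_0→11:
  [0→2]: (0.0+700.5)/2 × 2 = 700.5
  [2→2.5]: (700.5+736.7)/2 × 0.5 = 359.3
  [2.5→3.5]: (736.7+740.2)/2 × 1 = 738.45
  [3.5→7.5]: (740.2+491.6)/2 × 4 = 2463.6
  [7.5→8.5]: (491.6+429.1)/2 × 1 = 460.35
  [8.5→9]: (429.1+400.2)/2 × 0.5 = 207.325
  [9→11]: (400.2+301.1)/2 × 2 = 701.3
  Sum = 5630.825 µg/L·h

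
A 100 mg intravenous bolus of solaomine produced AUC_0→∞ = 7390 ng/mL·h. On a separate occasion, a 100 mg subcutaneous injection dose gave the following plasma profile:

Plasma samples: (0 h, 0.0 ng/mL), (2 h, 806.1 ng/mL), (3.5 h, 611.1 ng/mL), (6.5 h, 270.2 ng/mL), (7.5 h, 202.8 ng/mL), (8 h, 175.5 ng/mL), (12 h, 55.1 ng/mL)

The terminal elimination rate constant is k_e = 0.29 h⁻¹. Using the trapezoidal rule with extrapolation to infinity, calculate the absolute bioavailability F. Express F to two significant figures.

F = 0.56

Trapezoidal AUC_0→12 (subcutaneous injection):
  [0→2]: (0.0+806.1)/2 × 2 = 806.1
  [2→3.5]: (806.1+611.1)/2 × 1.5 = 1062.9
  [3.5→6.5]: (611.1+270.2)/2 × 3 = 1321.95
  [6.5→7.5]: (270.2+202.8)/2 × 1 = 236.5
  [7.5→8]: (202.8+175.5)/2 × 0.5 = 94.575
  [8→12]: (175.5+55.1)/2 × 4 = 461.2
  Sum = 3983.225 ng/mL·h
Tail: C_last/k_e = 55.1/0.29 = 190.000
AUC_0→∞ (subcutaneous injection) = 3983.225 + 190.000 = 4173.225 ng/mL·h
F = (AUC_ev/D_ev)/(AUC_iv/D_iv) = (4173.225/100)/(7390/100) = 41.73225/73.9 = 0.5647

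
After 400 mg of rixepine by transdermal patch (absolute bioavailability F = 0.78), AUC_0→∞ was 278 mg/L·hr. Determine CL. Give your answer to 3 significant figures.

CL = F × Dose / AUC_0→∞
   = 0.78 × 400 / 278 = 1.1223 L/hr

CL = 1.12 L/hr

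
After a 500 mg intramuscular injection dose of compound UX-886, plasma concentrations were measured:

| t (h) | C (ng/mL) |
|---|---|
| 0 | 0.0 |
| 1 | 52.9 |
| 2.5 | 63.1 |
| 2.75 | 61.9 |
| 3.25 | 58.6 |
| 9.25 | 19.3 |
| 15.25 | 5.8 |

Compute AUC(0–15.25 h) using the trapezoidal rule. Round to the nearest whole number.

AUC = 468 ng/mL·h

Trapezoidal AUC_0→15.25:
  [0→1]: (0.0+52.9)/2 × 1 = 26.45
  [1→2.5]: (52.9+63.1)/2 × 1.5 = 87.0
  [2.5→2.75]: (63.1+61.9)/2 × 0.25 = 15.625
  [2.75→3.25]: (61.9+58.6)/2 × 0.5 = 30.125
  [3.25→9.25]: (58.6+19.3)/2 × 6 = 233.7
  [9.25→15.25]: (19.3+5.8)/2 × 6 = 75.3
  Sum = 468.2 ng/mL·h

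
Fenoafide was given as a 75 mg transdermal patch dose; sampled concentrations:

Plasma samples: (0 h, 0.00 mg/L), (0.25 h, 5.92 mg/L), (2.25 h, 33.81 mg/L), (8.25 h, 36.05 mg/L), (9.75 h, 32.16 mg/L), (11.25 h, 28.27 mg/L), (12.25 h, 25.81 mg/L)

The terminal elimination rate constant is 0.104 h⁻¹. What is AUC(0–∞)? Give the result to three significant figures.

Trapezoidal AUC_0→12.25:
  [0→0.25]: (0.00+5.92)/2 × 0.25 = 0.74
  [0.25→2.25]: (5.92+33.81)/2 × 2 = 39.73
  [2.25→8.25]: (33.81+36.05)/2 × 6 = 209.58
  [8.25→9.75]: (36.05+32.16)/2 × 1.5 = 51.1575
  [9.75→11.25]: (32.16+28.27)/2 × 1.5 = 45.3225
  [11.25→12.25]: (28.27+25.81)/2 × 1 = 27.04
  Sum = 373.57 mg/L·h
Extrapolated tail: C_last / k_e = 25.81 / 0.104 = 248.173
AUC_0→∞ = 373.57 + 248.173 = 621.743 mg/L·h

AUC = 622 mg/L·h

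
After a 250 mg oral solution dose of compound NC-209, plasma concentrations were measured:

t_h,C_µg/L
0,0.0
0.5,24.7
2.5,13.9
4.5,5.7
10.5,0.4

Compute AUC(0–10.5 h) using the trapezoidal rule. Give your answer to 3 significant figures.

AUC = 82.7 µg/L·h

Trapezoidal AUC_0→10.5:
  [0→0.5]: (0.0+24.7)/2 × 0.5 = 6.175
  [0.5→2.5]: (24.7+13.9)/2 × 2 = 38.6
  [2.5→4.5]: (13.9+5.7)/2 × 2 = 19.6
  [4.5→10.5]: (5.7+0.4)/2 × 6 = 18.3
  Sum = 82.675 µg/L·h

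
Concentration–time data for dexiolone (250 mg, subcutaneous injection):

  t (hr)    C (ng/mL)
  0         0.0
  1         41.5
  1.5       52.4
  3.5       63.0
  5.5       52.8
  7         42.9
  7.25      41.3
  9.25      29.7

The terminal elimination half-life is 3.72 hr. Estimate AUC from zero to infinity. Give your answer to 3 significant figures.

AUC = 588 ng/mL·hr

Trapezoidal AUC_0→9.25:
  [0→1]: (0.0+41.5)/2 × 1 = 20.75
  [1→1.5]: (41.5+52.4)/2 × 0.5 = 23.475
  [1.5→3.5]: (52.4+63.0)/2 × 2 = 115.4
  [3.5→5.5]: (63.0+52.8)/2 × 2 = 115.8
  [5.5→7]: (52.8+42.9)/2 × 1.5 = 71.775
  [7→7.25]: (42.9+41.3)/2 × 0.25 = 10.525
  [7.25→9.25]: (41.3+29.7)/2 × 2 = 71.0
  Sum = 428.725 ng/mL·hr
k_e = ln2 / t½ = 0.693147 / 3.72 = 0.1863 hr^-1
Extrapolated tail: C_last / k_e = 29.7 / 0.1863 = 159.420
AUC_0→∞ = 428.725 + 159.420 = 588.145 ng/mL·hr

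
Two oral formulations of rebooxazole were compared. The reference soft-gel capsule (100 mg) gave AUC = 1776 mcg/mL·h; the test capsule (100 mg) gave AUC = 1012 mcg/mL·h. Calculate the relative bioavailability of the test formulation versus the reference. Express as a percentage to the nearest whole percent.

F_rel = (AUC_test/D_test) / (AUC_ref/D_ref)
      = (1012/100) / (1776/100)
      = 10.12 / 17.76 = 0.5698 = 56.98%

F_rel = 57%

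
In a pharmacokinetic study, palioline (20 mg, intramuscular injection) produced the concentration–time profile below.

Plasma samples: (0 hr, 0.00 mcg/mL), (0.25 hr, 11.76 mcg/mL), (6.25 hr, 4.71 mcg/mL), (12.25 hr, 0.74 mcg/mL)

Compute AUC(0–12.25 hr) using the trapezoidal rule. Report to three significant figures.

AUC = 67.2 mcg/mL·hr

Trapezoidal AUC_0→12.25:
  [0→0.25]: (0.00+11.76)/2 × 0.25 = 1.47
  [0.25→6.25]: (11.76+4.71)/2 × 6 = 49.41
  [6.25→12.25]: (4.71+0.74)/2 × 6 = 16.35
  Sum = 67.23 mcg/mL·hr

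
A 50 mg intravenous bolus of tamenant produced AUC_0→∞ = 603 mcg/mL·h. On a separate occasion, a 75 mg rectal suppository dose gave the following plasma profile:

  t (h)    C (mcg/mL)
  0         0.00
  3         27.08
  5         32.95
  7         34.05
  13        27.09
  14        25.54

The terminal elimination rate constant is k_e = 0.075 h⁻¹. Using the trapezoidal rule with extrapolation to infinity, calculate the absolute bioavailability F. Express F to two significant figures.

Trapezoidal AUC_0→14 (rectal suppository):
  [0→3]: (0.00+27.08)/2 × 3 = 40.62
  [3→5]: (27.08+32.95)/2 × 2 = 60.03
  [5→7]: (32.95+34.05)/2 × 2 = 67.0
  [7→13]: (34.05+27.09)/2 × 6 = 183.42
  [13→14]: (27.09+25.54)/2 × 1 = 26.315
  Sum = 377.385 mcg/mL·h
Tail: C_last/k_e = 25.54/0.075 = 340.533
AUC_0→∞ (rectal suppository) = 377.385 + 340.533 = 717.918 mcg/mL·h
F = (AUC_ev/D_ev)/(AUC_iv/D_iv) = (717.918/75)/(603/50) = 9.57224/12.06 = 0.7937

F = 0.79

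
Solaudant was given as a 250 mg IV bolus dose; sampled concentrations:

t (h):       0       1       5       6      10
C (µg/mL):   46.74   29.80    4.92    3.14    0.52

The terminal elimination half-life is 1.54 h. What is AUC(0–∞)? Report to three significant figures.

Trapezoidal AUC_0→10:
  [0→1]: (46.74+29.80)/2 × 1 = 38.27
  [1→5]: (29.80+4.92)/2 × 4 = 69.44
  [5→6]: (4.92+3.14)/2 × 1 = 4.03
  [6→10]: (3.14+0.52)/2 × 4 = 7.32
  Sum = 119.06 µg/mL·h
k_e = ln2 / t½ = 0.693147 / 1.54 = 0.4501 h^-1
Extrapolated tail: C_last / k_e = 0.52 / 0.4501 = 1.155
AUC_0→∞ = 119.06 + 1.155 = 120.215 µg/mL·h

AUC = 120 µg/mL·h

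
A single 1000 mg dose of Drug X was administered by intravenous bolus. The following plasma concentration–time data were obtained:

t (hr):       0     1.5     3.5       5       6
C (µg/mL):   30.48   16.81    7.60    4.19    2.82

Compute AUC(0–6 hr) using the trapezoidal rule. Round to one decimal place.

AUC = 72.2 µg/mL·hr

Trapezoidal AUC_0→6:
  [0→1.5]: (30.48+16.81)/2 × 1.5 = 35.4675
  [1.5→3.5]: (16.81+7.60)/2 × 2 = 24.41
  [3.5→5]: (7.60+4.19)/2 × 1.5 = 8.8425
  [5→6]: (4.19+2.82)/2 × 1 = 3.505
  Sum = 72.225 µg/mL·hr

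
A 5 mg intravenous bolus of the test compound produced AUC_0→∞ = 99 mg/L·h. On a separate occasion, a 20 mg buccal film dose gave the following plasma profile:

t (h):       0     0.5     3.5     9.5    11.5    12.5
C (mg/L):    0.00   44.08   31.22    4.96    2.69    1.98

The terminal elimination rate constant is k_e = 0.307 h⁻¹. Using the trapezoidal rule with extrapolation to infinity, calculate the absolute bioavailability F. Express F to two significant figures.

Trapezoidal AUC_0→12.5 (buccal film):
  [0→0.5]: (0.00+44.08)/2 × 0.5 = 11.02
  [0.5→3.5]: (44.08+31.22)/2 × 3 = 112.95
  [3.5→9.5]: (31.22+4.96)/2 × 6 = 108.54
  [9.5→11.5]: (4.96+2.69)/2 × 2 = 7.65
  [11.5→12.5]: (2.69+1.98)/2 × 1 = 2.335
  Sum = 242.495 mg/L·h
Tail: C_last/k_e = 1.98/0.307 = 6.450
AUC_0→∞ (buccal film) = 242.495 + 6.450 = 248.945 mg/L·h
F = (AUC_ev/D_ev)/(AUC_iv/D_iv) = (248.945/20)/(99/5) = 12.44725/19.8 = 0.6286

F = 0.63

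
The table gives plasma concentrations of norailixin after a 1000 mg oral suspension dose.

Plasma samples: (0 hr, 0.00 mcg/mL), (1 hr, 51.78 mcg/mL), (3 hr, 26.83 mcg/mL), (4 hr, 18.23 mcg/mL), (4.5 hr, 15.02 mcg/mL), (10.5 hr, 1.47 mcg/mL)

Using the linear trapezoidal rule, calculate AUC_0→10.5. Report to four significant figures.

AUC = 184.8 mcg/mL·hr

Trapezoidal AUC_0→10.5:
  [0→1]: (0.00+51.78)/2 × 1 = 25.89
  [1→3]: (51.78+26.83)/2 × 2 = 78.61
  [3→4]: (26.83+18.23)/2 × 1 = 22.53
  [4→4.5]: (18.23+15.02)/2 × 0.5 = 8.3125
  [4.5→10.5]: (15.02+1.47)/2 × 6 = 49.47
  Sum = 184.8125 mcg/mL·hr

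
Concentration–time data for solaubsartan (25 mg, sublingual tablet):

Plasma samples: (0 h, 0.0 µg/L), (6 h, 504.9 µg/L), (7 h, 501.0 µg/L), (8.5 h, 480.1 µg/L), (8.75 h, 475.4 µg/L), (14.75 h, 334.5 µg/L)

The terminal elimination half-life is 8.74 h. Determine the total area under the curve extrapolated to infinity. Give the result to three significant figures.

AUC = 9520 µg/L·h

Trapezoidal AUC_0→14.75:
  [0→6]: (0.0+504.9)/2 × 6 = 1514.7
  [6→7]: (504.9+501.0)/2 × 1 = 502.95
  [7→8.5]: (501.0+480.1)/2 × 1.5 = 735.825
  [8.5→8.75]: (480.1+475.4)/2 × 0.25 = 119.4375
  [8.75→14.75]: (475.4+334.5)/2 × 6 = 2429.7
  Sum = 5302.6125 µg/L·h
k_e = ln2 / t½ = 0.693147 / 8.74 = 0.0793 h^-1
Extrapolated tail: C_last / k_e = 334.5 / 0.0793 = 4218.159
AUC_0→∞ = 5302.6125 + 4218.159 = 9520.7715 µg/L·h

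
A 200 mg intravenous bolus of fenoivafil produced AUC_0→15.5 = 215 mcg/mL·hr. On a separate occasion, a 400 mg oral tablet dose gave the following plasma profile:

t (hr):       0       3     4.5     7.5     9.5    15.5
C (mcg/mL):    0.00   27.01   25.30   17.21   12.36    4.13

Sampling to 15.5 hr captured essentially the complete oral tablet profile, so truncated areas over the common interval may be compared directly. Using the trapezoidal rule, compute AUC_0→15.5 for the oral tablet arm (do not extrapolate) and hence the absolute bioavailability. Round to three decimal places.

Trapezoidal AUC_0→15.5 (oral tablet):
  [0→3]: (0.00+27.01)/2 × 3 = 40.515
  [3→4.5]: (27.01+25.30)/2 × 1.5 = 39.2325
  [4.5→7.5]: (25.30+17.21)/2 × 3 = 63.765
  [7.5→9.5]: (17.21+12.36)/2 × 2 = 29.57
  [9.5→15.5]: (12.36+4.13)/2 × 6 = 49.47
  Sum = 222.5525 mcg/mL·hr
F = (AUC_ev/D_ev)/(AUC_iv/D_iv) = (222.5525/400)/(215/200) = 0.55638125/1.075 = 0.5176

F = 0.518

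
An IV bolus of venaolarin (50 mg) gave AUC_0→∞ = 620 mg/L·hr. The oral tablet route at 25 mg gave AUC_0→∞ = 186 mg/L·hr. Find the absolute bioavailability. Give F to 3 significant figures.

F = 0.600

F = (AUC_ev / D_ev) / (AUC_iv / D_iv)
  = (186/25) / (620/50)
  = 7.44 / 12.4 = 0.6000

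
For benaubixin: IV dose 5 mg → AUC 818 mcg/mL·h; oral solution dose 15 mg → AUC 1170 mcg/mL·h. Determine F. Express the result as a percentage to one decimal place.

F = 47.7%

F = (AUC_ev / D_ev) / (AUC_iv / D_iv)
  = (1170/15) / (818/5)
  = 78 / 163.6 = 0.4768
  = 47.68%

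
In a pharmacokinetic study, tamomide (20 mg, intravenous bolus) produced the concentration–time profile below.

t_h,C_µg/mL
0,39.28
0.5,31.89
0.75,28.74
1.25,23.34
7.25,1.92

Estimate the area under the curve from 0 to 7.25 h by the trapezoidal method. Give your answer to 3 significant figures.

AUC = 114 µg/mL·h

Trapezoidal AUC_0→7.25:
  [0→0.5]: (39.28+31.89)/2 × 0.5 = 17.7925
  [0.5→0.75]: (31.89+28.74)/2 × 0.25 = 7.57875
  [0.75→1.25]: (28.74+23.34)/2 × 0.5 = 13.02
  [1.25→7.25]: (23.34+1.92)/2 × 6 = 75.78
  Sum = 114.17125 µg/mL·h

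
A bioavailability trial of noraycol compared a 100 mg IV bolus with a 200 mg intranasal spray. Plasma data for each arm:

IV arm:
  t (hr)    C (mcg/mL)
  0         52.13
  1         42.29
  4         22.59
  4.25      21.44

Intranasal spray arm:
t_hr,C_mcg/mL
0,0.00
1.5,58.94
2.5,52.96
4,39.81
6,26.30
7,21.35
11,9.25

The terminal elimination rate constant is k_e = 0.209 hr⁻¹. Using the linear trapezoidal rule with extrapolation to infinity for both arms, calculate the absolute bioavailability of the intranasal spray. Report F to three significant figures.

Trapezoidal AUC_0→4.25 (IV):
  [0→1]: (52.13+42.29)/2 × 1 = 47.21
  [1→4]: (42.29+22.59)/2 × 3 = 97.32
  [4→4.25]: (22.59+21.44)/2 × 0.25 = 5.50375
  Sum = 150.03375 mcg/mL·hr
IV tail: 21.44/0.209 = 102.584; AUC_iv,0→∞ = 150.03375 + 102.584 = 252.61775 mcg/mL·hr
Trapezoidal AUC_0→11 (intranasal spray):
  [0→1.5]: (0.00+58.94)/2 × 1.5 = 44.205
  [1.5→2.5]: (58.94+52.96)/2 × 1 = 55.95
  [2.5→4]: (52.96+39.81)/2 × 1.5 = 69.5775
  [4→6]: (39.81+26.30)/2 × 2 = 66.11
  [6→7]: (26.30+21.35)/2 × 1 = 23.825
  [7→11]: (21.35+9.25)/2 × 4 = 61.2
  Sum = 320.8675 mcg/mL·hr
intranasal spray tail: 9.25/0.209 = 44.258; AUC_ev,0→∞ = 320.8675 + 44.258 = 365.1255 mcg/mL·hr
F = (AUC_ev/D_ev)/(AUC_iv/D_iv) = (365.1255/200)/(252.61775/100) = 1.8256275/2.5261775 = 0.7227

F = 0.723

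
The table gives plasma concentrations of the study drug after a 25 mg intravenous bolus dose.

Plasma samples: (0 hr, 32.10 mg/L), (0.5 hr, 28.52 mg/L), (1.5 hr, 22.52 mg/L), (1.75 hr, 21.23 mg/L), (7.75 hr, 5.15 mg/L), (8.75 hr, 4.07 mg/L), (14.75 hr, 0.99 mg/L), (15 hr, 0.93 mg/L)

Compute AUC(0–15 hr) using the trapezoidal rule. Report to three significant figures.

Trapezoidal AUC_0→15:
  [0→0.5]: (32.10+28.52)/2 × 0.5 = 15.155
  [0.5→1.5]: (28.52+22.52)/2 × 1 = 25.52
  [1.5→1.75]: (22.52+21.23)/2 × 0.25 = 5.46875
  [1.75→7.75]: (21.23+5.15)/2 × 6 = 79.14
  [7.75→8.75]: (5.15+4.07)/2 × 1 = 4.61
  [8.75→14.75]: (4.07+0.99)/2 × 6 = 15.18
  [14.75→15]: (0.99+0.93)/2 × 0.25 = 0.24
  Sum = 145.31375 mg/L·hr

AUC = 145 mg/L·hr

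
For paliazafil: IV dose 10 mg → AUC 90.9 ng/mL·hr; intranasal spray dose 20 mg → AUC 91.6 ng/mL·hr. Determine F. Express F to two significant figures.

F = 0.50

F = (AUC_ev / D_ev) / (AUC_iv / D_iv)
  = (91.6/20) / (90.9/10)
  = 4.58 / 9.09 = 0.5039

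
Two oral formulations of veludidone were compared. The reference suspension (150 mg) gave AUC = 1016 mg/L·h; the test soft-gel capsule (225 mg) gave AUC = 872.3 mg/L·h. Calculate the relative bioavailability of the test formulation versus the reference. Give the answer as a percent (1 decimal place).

F_rel = (AUC_test/D_test) / (AUC_ref/D_ref)
      = (872.3/225) / (1016/150)
      = 3.87689 / 6.77333 = 0.5724 = 57.24%

F_rel = 57.2%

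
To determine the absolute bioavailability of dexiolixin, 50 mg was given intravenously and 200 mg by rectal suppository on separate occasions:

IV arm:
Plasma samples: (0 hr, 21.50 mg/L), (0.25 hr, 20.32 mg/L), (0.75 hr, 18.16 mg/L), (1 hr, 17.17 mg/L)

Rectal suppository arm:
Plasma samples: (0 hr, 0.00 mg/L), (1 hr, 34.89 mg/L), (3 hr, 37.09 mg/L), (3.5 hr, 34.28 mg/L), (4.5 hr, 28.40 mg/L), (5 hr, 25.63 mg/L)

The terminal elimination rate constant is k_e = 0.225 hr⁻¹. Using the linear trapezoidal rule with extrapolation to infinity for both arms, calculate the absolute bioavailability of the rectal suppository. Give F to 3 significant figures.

F = 0.696

Trapezoidal AUC_0→1 (IV):
  [0→0.25]: (21.50+20.32)/2 × 0.25 = 5.2275
  [0.25→0.75]: (20.32+18.16)/2 × 0.5 = 9.62
  [0.75→1]: (18.16+17.17)/2 × 0.25 = 4.41625
  Sum = 19.26375 mg/L·hr
IV tail: 17.17/0.225 = 76.311; AUC_iv,0→∞ = 19.26375 + 76.311 = 95.57475 mg/L·hr
Trapezoidal AUC_0→5 (rectal suppository):
  [0→1]: (0.00+34.89)/2 × 1 = 17.445
  [1→3]: (34.89+37.09)/2 × 2 = 71.98
  [3→3.5]: (37.09+34.28)/2 × 0.5 = 17.8425
  [3.5→4.5]: (34.28+28.40)/2 × 1 = 31.34
  [4.5→5]: (28.40+25.63)/2 × 0.5 = 13.5075
  Sum = 152.115 mg/L·hr
rectal suppository tail: 25.63/0.225 = 113.911; AUC_ev,0→∞ = 152.115 + 113.911 = 266.026 mg/L·hr
F = (AUC_ev/D_ev)/(AUC_iv/D_iv) = (266.026/200)/(95.57475/50) = 1.33013/1.911495 = 0.6959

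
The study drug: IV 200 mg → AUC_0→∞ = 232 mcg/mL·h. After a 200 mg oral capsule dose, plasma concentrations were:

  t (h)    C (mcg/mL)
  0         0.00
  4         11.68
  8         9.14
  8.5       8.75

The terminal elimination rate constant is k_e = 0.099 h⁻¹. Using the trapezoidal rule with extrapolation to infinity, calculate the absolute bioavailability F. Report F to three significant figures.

F = 0.680

Trapezoidal AUC_0→8.5 (oral capsule):
  [0→4]: (0.00+11.68)/2 × 4 = 23.36
  [4→8]: (11.68+9.14)/2 × 4 = 41.64
  [8→8.5]: (9.14+8.75)/2 × 0.5 = 4.4725
  Sum = 69.4725 mcg/mL·h
Tail: C_last/k_e = 8.75/0.099 = 88.384
AUC_0→∞ (oral capsule) = 69.4725 + 88.384 = 157.8565 mcg/mL·h
F = (AUC_ev/D_ev)/(AUC_iv/D_iv) = (157.8565/200)/(232/200) = 0.7892825/1.16 = 0.6804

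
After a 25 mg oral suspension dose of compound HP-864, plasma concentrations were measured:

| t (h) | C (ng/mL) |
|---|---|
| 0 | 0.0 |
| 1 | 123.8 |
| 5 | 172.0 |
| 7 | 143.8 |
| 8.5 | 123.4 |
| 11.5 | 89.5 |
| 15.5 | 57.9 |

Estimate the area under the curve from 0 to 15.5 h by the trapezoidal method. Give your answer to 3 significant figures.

Trapezoidal AUC_0→15.5:
  [0→1]: (0.0+123.8)/2 × 1 = 61.9
  [1→5]: (123.8+172.0)/2 × 4 = 591.6
  [5→7]: (172.0+143.8)/2 × 2 = 315.8
  [7→8.5]: (143.8+123.4)/2 × 1.5 = 200.4
  [8.5→11.5]: (123.4+89.5)/2 × 3 = 319.35
  [11.5→15.5]: (89.5+57.9)/2 × 4 = 294.8
  Sum = 1783.85 ng/mL·h

AUC = 1780 ng/mL·h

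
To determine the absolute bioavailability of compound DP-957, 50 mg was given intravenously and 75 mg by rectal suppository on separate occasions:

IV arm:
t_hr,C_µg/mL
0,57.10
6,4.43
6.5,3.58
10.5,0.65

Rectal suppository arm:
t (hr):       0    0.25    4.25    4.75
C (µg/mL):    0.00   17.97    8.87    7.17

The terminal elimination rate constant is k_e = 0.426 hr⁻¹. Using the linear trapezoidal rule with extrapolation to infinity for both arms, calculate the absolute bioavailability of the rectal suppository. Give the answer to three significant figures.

F = 0.260

Trapezoidal AUC_0→10.5 (IV):
  [0→6]: (57.10+4.43)/2 × 6 = 184.59
  [6→6.5]: (4.43+3.58)/2 × 0.5 = 2.0025
  [6.5→10.5]: (3.58+0.65)/2 × 4 = 8.46
  Sum = 195.0525 µg/mL·hr
IV tail: 0.65/0.426 = 1.526; AUC_iv,0→∞ = 195.0525 + 1.526 = 196.5785 µg/mL·hr
Trapezoidal AUC_0→4.75 (rectal suppository):
  [0→0.25]: (0.00+17.97)/2 × 0.25 = 2.24625
  [0.25→4.25]: (17.97+8.87)/2 × 4 = 53.68
  [4.25→4.75]: (8.87+7.17)/2 × 0.5 = 4.01
  Sum = 59.93625 µg/mL·hr
rectal suppository tail: 7.17/0.426 = 16.831; AUC_ev,0→∞ = 59.93625 + 16.831 = 76.76725 µg/mL·hr
F = (AUC_ev/D_ev)/(AUC_iv/D_iv) = (76.76725/75)/(196.5785/50) = 1.02356/3.93157 = 0.2603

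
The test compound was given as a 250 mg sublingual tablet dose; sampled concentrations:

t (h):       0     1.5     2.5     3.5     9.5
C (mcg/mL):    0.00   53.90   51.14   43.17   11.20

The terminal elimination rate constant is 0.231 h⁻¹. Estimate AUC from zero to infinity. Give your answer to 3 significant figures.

Trapezoidal AUC_0→9.5:
  [0→1.5]: (0.00+53.90)/2 × 1.5 = 40.425
  [1.5→2.5]: (53.90+51.14)/2 × 1 = 52.52
  [2.5→3.5]: (51.14+43.17)/2 × 1 = 47.155
  [3.5→9.5]: (43.17+11.20)/2 × 6 = 163.11
  Sum = 303.21 mcg/mL·h
Extrapolated tail: C_last / k_e = 11.20 / 0.231 = 48.485
AUC_0→∞ = 303.21 + 48.485 = 351.695 mcg/mL·h

AUC = 352 mcg/mL·h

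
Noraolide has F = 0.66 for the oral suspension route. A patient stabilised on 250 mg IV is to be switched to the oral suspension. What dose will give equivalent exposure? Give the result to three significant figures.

D_oral = 379 mg

For equal systemic exposure: F × D_ev = D_iv
D_ev = D_iv / F = 250 / 0.66 = 378.788 mg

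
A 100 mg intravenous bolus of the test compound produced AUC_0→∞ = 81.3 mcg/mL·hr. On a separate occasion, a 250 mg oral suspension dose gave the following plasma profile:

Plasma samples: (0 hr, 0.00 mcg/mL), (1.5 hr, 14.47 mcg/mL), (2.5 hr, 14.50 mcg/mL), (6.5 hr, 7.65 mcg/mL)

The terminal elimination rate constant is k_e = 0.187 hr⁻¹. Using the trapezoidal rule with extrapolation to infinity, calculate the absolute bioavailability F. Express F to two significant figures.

Trapezoidal AUC_0→6.5 (oral suspension):
  [0→1.5]: (0.00+14.47)/2 × 1.5 = 10.8525
  [1.5→2.5]: (14.47+14.50)/2 × 1 = 14.485
  [2.5→6.5]: (14.50+7.65)/2 × 4 = 44.3
  Sum = 69.6375 mcg/mL·hr
Tail: C_last/k_e = 7.65/0.187 = 40.909
AUC_0→∞ (oral suspension) = 69.6375 + 40.909 = 110.5465 mcg/mL·hr
F = (AUC_ev/D_ev)/(AUC_iv/D_iv) = (110.5465/250)/(81.3/100) = 0.442186/0.813 = 0.5439

F = 0.54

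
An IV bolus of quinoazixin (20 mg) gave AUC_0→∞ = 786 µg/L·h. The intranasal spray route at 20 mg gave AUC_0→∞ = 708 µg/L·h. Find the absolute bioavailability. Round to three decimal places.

F = 0.901

F = (AUC_ev / D_ev) / (AUC_iv / D_iv)
  = (708/20) / (786/20)
  = 35.4 / 39.3 = 0.9008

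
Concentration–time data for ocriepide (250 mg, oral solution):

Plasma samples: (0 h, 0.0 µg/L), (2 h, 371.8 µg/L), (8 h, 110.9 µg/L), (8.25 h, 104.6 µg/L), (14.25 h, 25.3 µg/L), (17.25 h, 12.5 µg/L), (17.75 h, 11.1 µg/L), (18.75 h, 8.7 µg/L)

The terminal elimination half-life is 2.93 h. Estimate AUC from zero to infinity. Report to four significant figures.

Trapezoidal AUC_0→18.75:
  [0→2]: (0.0+371.8)/2 × 2 = 371.8
  [2→8]: (371.8+110.9)/2 × 6 = 1448.1
  [8→8.25]: (110.9+104.6)/2 × 0.25 = 26.9375
  [8.25→14.25]: (104.6+25.3)/2 × 6 = 389.7
  [14.25→17.25]: (25.3+12.5)/2 × 3 = 56.7
  [17.25→17.75]: (12.5+11.1)/2 × 0.5 = 5.9
  [17.75→18.75]: (11.1+8.7)/2 × 1 = 9.9
  Sum = 2309.0375 µg/L·h
k_e = ln2 / t½ = 0.693147 / 2.93 = 0.2366 h^-1
Extrapolated tail: C_last / k_e = 8.7 / 0.2366 = 36.771
AUC_0→∞ = 2309.0375 + 36.771 = 2345.8085 µg/L·h

AUC = 2346 µg/L·h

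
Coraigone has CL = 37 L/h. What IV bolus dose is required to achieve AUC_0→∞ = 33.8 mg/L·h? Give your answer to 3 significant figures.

Dose_iv = CL × AUC_0→∞
     = 37 × 33.8 = 1250.6 mg

Dose = 1250 mg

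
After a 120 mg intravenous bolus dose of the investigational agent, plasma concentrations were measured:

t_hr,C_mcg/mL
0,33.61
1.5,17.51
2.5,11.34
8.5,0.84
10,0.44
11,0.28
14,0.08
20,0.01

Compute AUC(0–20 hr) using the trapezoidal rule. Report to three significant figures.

AUC = 91.4 mcg/mL·hr

Trapezoidal AUC_0→20:
  [0→1.5]: (33.61+17.51)/2 × 1.5 = 38.34
  [1.5→2.5]: (17.51+11.34)/2 × 1 = 14.425
  [2.5→8.5]: (11.34+0.84)/2 × 6 = 36.54
  [8.5→10]: (0.84+0.44)/2 × 1.5 = 0.96
  [10→11]: (0.44+0.28)/2 × 1 = 0.36
  [11→14]: (0.28+0.08)/2 × 3 = 0.54
  [14→20]: (0.08+0.01)/2 × 6 = 0.27
  Sum = 91.435 mcg/mL·hr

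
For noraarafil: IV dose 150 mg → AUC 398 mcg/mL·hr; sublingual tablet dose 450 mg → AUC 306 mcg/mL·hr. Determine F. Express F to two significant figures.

F = (AUC_ev / D_ev) / (AUC_iv / D_iv)
  = (306/450) / (398/150)
  = 0.68 / 2.65333 = 0.2563

F = 0.26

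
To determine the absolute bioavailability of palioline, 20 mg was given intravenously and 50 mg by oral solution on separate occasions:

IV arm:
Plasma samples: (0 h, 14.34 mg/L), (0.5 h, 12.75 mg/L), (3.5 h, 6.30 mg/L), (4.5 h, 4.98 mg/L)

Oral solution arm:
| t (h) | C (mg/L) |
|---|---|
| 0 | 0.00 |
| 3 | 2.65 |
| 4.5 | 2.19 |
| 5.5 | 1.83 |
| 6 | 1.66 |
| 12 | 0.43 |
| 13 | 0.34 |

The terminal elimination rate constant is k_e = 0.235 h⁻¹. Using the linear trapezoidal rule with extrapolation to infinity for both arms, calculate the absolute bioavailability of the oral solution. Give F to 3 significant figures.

F = 0.120

Trapezoidal AUC_0→4.5 (IV):
  [0→0.5]: (14.34+12.75)/2 × 0.5 = 6.7725
  [0.5→3.5]: (12.75+6.30)/2 × 3 = 28.575
  [3.5→4.5]: (6.30+4.98)/2 × 1 = 5.64
  Sum = 40.9875 mg/L·h
IV tail: 4.98/0.235 = 21.191; AUC_iv,0→∞ = 40.9875 + 21.191 = 62.1785 mg/L·h
Trapezoidal AUC_0→13 (oral solution):
  [0→3]: (0.00+2.65)/2 × 3 = 3.975
  [3→4.5]: (2.65+2.19)/2 × 1.5 = 3.63
  [4.5→5.5]: (2.19+1.83)/2 × 1 = 2.01
  [5.5→6]: (1.83+1.66)/2 × 0.5 = 0.8725
  [6→12]: (1.66+0.43)/2 × 6 = 6.27
  [12→13]: (0.43+0.34)/2 × 1 = 0.385
  Sum = 17.1425 mg/L·h
oral solution tail: 0.34/0.235 = 1.447; AUC_ev,0→∞ = 17.1425 + 1.447 = 18.5895 mg/L·h
F = (AUC_ev/D_ev)/(AUC_iv/D_iv) = (18.5895/50)/(62.1785/20) = 0.37179/3.108925 = 0.1196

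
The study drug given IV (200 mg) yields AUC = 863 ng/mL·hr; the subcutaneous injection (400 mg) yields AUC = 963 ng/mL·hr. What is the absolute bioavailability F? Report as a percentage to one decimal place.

F = (AUC_ev / D_ev) / (AUC_iv / D_iv)
  = (963/400) / (863/200)
  = 2.4075 / 4.315 = 0.5579
  = 55.79%

F = 55.8%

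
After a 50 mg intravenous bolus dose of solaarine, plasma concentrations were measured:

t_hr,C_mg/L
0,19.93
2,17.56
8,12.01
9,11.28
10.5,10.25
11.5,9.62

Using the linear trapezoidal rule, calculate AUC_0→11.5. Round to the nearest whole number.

AUC = 164 mg/L·hr

Trapezoidal AUC_0→11.5:
  [0→2]: (19.93+17.56)/2 × 2 = 37.49
  [2→8]: (17.56+12.01)/2 × 6 = 88.71
  [8→9]: (12.01+11.28)/2 × 1 = 11.645
  [9→10.5]: (11.28+10.25)/2 × 1.5 = 16.1475
  [10.5→11.5]: (10.25+9.62)/2 × 1 = 9.935
  Sum = 163.9275 mg/L·hr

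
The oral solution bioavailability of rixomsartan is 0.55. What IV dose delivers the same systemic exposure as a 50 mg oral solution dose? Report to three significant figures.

D_iv = 27.5 mg

Systemic exposure from an extravascular dose = F × D_ev, so the equivalent IV dose is F × D_ev.
D_iv = F × D_ev = 0.55 × 50 = 27.5 mg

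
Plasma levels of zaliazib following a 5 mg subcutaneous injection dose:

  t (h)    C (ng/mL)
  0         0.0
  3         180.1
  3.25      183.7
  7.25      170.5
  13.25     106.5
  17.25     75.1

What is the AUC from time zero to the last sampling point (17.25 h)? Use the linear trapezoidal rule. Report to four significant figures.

Trapezoidal AUC_0→17.25:
  [0→3]: (0.0+180.1)/2 × 3 = 270.15
  [3→3.25]: (180.1+183.7)/2 × 0.25 = 45.475
  [3.25→7.25]: (183.7+170.5)/2 × 4 = 708.4
  [7.25→13.25]: (170.5+106.5)/2 × 6 = 831.0
  [13.25→17.25]: (106.5+75.1)/2 × 4 = 363.2
  Sum = 2218.225 ng/mL·h

AUC = 2218 ng/mL·h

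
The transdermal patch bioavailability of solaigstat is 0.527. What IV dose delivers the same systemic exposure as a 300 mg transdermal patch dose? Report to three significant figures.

D_iv = 158 mg

Systemic exposure from an extravascular dose = F × D_ev, so the equivalent IV dose is F × D_ev.
D_iv = F × D_ev = 0.527 × 300 = 158.1 mg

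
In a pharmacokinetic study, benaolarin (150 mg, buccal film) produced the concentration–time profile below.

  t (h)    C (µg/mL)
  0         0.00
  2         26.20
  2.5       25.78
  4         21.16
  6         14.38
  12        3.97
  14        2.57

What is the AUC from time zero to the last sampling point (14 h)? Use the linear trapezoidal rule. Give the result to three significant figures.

AUC = 172 µg/mL·h

Trapezoidal AUC_0→14:
  [0→2]: (0.00+26.20)/2 × 2 = 26.2
  [2→2.5]: (26.20+25.78)/2 × 0.5 = 12.995
  [2.5→4]: (25.78+21.16)/2 × 1.5 = 35.205
  [4→6]: (21.16+14.38)/2 × 2 = 35.54
  [6→12]: (14.38+3.97)/2 × 6 = 55.05
  [12→14]: (3.97+2.57)/2 × 2 = 6.54
  Sum = 171.53 µg/mL·h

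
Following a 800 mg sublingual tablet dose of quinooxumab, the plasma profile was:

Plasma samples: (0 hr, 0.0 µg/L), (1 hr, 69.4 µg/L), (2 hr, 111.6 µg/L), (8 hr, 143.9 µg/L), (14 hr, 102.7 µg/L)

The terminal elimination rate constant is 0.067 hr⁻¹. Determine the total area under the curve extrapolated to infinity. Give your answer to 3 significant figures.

Trapezoidal AUC_0→14:
  [0→1]: (0.0+69.4)/2 × 1 = 34.7
  [1→2]: (69.4+111.6)/2 × 1 = 90.5
  [2→8]: (111.6+143.9)/2 × 6 = 766.5
  [8→14]: (143.9+102.7)/2 × 6 = 739.8
  Sum = 1631.5 µg/L·hr
Extrapolated tail: C_last / k_e = 102.7 / 0.067 = 1532.836
AUC_0→∞ = 1631.5 + 1532.836 = 3164.336 µg/L·hr

AUC = 3160 µg/L·hr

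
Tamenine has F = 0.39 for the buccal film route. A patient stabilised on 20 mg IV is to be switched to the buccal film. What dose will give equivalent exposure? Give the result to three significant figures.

For equal systemic exposure: F × D_ev = D_iv
D_ev = D_iv / F = 20 / 0.39 = 51.2821 mg

D_buccal = 51.3 mg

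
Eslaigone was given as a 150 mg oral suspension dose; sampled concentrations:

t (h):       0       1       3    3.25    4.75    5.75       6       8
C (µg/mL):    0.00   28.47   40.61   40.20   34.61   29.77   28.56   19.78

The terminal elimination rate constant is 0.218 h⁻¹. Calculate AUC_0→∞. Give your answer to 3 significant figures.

AUC = 328 µg/mL·h

Trapezoidal AUC_0→8:
  [0→1]: (0.00+28.47)/2 × 1 = 14.235
  [1→3]: (28.47+40.61)/2 × 2 = 69.08
  [3→3.25]: (40.61+40.20)/2 × 0.25 = 10.10125
  [3.25→4.75]: (40.20+34.61)/2 × 1.5 = 56.1075
  [4.75→5.75]: (34.61+29.77)/2 × 1 = 32.19
  [5.75→6]: (29.77+28.56)/2 × 0.25 = 7.29125
  [6→8]: (28.56+19.78)/2 × 2 = 48.34
  Sum = 237.345 µg/mL·h
Extrapolated tail: C_last / k_e = 19.78 / 0.218 = 90.734
AUC_0→∞ = 237.345 + 90.734 = 328.079 µg/mL·h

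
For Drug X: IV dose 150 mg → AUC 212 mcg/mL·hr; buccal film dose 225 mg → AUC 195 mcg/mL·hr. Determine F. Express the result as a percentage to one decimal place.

F = 61.3%

F = (AUC_ev / D_ev) / (AUC_iv / D_iv)
  = (195/225) / (212/150)
  = 0.866667 / 1.41333 = 0.6132
  = 61.32%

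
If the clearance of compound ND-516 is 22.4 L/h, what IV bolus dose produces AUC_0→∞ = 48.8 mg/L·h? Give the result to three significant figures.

Dose = 1090 mg

Dose_iv = CL × AUC_0→∞
     = 22.4 × 48.8 = 1093.12 mg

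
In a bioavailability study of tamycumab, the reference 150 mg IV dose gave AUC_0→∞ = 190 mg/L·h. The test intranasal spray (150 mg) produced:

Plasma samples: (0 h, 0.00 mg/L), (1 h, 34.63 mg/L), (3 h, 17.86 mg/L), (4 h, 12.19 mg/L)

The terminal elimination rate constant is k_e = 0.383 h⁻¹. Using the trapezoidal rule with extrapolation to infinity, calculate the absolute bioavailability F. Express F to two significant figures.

Trapezoidal AUC_0→4 (intranasal spray):
  [0→1]: (0.00+34.63)/2 × 1 = 17.315
  [1→3]: (34.63+17.86)/2 × 2 = 52.49
  [3→4]: (17.86+12.19)/2 × 1 = 15.025
  Sum = 84.83 mg/L·h
Tail: C_last/k_e = 12.19/0.383 = 31.828
AUC_0→∞ (intranasal spray) = 84.83 + 31.828 = 116.658 mg/L·h
F = (AUC_ev/D_ev)/(AUC_iv/D_iv) = (116.658/150)/(190/150) = 0.77772/1.26667 = 0.6140

F = 0.61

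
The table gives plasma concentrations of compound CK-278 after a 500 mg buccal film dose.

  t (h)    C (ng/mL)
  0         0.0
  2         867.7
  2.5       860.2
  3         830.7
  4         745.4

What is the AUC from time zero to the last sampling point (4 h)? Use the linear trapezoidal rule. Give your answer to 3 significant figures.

AUC = 2510 ng/mL·h

Trapezoidal AUC_0→4:
  [0→2]: (0.0+867.7)/2 × 2 = 867.7
  [2→2.5]: (867.7+860.2)/2 × 0.5 = 431.975
  [2.5→3]: (860.2+830.7)/2 × 0.5 = 422.725
  [3→4]: (830.7+745.4)/2 × 1 = 788.05
  Sum = 2510.45 ng/mL·h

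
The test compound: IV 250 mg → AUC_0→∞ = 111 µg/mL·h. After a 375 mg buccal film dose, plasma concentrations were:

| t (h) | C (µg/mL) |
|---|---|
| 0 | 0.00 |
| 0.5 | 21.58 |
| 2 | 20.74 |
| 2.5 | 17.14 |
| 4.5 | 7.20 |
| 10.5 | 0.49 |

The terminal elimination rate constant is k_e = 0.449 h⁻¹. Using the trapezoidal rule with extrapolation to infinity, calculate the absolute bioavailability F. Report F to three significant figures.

F = 0.571

Trapezoidal AUC_0→10.5 (buccal film):
  [0→0.5]: (0.00+21.58)/2 × 0.5 = 5.395
  [0.5→2]: (21.58+20.74)/2 × 1.5 = 31.74
  [2→2.5]: (20.74+17.14)/2 × 0.5 = 9.47
  [2.5→4.5]: (17.14+7.20)/2 × 2 = 24.34
  [4.5→10.5]: (7.20+0.49)/2 × 6 = 23.07
  Sum = 94.015 µg/mL·h
Tail: C_last/k_e = 0.49/0.449 = 1.091
AUC_0→∞ (buccal film) = 94.015 + 1.091 = 95.106 µg/mL·h
F = (AUC_ev/D_ev)/(AUC_iv/D_iv) = (95.106/375)/(111/250) = 0.253616/0.444 = 0.5712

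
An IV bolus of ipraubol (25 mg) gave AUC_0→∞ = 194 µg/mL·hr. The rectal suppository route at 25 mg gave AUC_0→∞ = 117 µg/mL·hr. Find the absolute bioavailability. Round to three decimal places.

F = 0.603

F = (AUC_ev / D_ev) / (AUC_iv / D_iv)
  = (117/25) / (194/25)
  = 4.68 / 7.76 = 0.6031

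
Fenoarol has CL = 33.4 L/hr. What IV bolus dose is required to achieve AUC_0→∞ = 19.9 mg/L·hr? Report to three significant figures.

Dose_iv = CL × AUC_0→∞
     = 33.4 × 19.9 = 664.66 mg

Dose = 665 mg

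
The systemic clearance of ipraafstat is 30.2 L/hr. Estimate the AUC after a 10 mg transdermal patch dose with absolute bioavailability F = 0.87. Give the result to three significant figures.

AUC_0→∞ = F × Dose / CL
        = 0.87 × 10 / 30.2 = 0.288079 mg/L·hr

AUC = 0.288 mg/L·hr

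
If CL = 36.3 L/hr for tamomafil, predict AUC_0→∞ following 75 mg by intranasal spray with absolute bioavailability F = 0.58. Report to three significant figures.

AUC = 1.20 mg/L·hr

AUC_0→∞ = F × Dose / CL
        = 0.58 × 75 / 36.3 = 1.19835 mg/L·hr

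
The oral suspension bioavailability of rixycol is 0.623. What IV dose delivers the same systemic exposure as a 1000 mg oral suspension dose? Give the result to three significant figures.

D_iv = 623 mg

Systemic exposure from an extravascular dose = F × D_ev, so the equivalent IV dose is F × D_ev.
D_iv = F × D_ev = 0.623 × 1000 = 623 mg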